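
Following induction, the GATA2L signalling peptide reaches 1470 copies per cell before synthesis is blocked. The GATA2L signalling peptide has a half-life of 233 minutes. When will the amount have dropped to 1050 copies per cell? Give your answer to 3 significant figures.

Fraction remaining = 1050/1470 ≈ 0.71429.
n = log₂(1470/1050) = ln(1.4)/ln 2 ≈ 0.48543 half-lives.
t = n × t½ = 0.48543 × 233 ≈ 113.1 minutes.

113 minutes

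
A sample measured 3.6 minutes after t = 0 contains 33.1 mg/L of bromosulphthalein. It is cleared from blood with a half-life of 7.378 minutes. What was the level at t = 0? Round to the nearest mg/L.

46 mg/L

Number of half-lives elapsed: n = 3.6/7.378 ≈ 0.48794.
A₀ = A × 2^n = 33.1 × 2^0.48794 = 33.1 × 1.4024 ≈ 46.421 mg/L.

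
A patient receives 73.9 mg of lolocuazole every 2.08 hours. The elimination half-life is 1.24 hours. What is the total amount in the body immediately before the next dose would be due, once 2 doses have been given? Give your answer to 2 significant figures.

The 2 doses were given 4.16, 2.08 hours ago.
Total = 73.9·(1/2)^(4.16/1.24) + 73.9·(1/2)^(2.08/1.24)
      = 7.2233 + 23.104 ≈ 30.328 mg.

30 mg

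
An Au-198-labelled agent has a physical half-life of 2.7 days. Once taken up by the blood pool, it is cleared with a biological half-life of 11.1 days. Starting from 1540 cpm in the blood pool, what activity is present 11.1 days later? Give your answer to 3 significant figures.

1/t_eff = 1/t_phys + 1/t_biol = 1/2.7 + 1/11.1 = 0.46046 per day.
t_eff = 2.7 × 11.1 / (2.7 + 11.1) ≈ 2.1717 days.
Remaining = 1540 × (1/2)^(11.1/2.1717) = 1540 × (1/2)^5.1111 ≈ 44.558 cpm.

44.6 cpm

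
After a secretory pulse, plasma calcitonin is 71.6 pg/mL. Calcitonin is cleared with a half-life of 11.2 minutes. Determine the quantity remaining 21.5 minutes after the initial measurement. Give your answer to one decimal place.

18.9 pg/mL

Number of half-lives: n = 21.5/11.2 ≈ 1.9196.
Remaining = 71.6 × (1/2)^1.9196 = 71.6 × 0.26432 ≈ 18.925 pg/mL.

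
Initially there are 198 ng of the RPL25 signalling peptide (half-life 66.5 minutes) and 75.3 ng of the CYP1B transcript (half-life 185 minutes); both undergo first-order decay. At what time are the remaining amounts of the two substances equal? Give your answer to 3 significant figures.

Set 198·(1/2)^(t/66.5) = 75.3·(1/2)^(t/185).
Taking log₂: log₂(198/75.3) = t·(1/66.5 − 1/185).
log₂(2.6295) = 1.3948; 1/66.5 − 1/185 = 0.0096322.
t = 1.3948 / 0.0096322 ≈ 144.8 minutes.

145 minutes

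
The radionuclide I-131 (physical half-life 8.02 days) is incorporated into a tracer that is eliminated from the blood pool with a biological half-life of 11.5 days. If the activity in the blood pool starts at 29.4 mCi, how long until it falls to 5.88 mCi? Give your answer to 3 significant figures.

1/t_eff = 1/t_phys + 1/t_biol = 1/8.02 + 1/11.5 = 0.21164 per day.
t_eff = 8.02 × 11.5 / (8.02 + 11.5) ≈ 4.7249 days.
n = log₂(29.4/5.88) ≈ 2.3219; t = 2.3219 × 4.7249 ≈ 10.971 days.

11.0 days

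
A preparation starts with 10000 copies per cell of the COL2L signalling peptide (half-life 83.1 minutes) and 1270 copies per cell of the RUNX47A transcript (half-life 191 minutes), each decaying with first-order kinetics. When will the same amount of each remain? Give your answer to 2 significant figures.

440 minutes

Set 10000·(1/2)^(t/83.1) = 1270·(1/2)^(t/191).
Taking log₂: log₂(10000/1270) = t·(1/83.1 − 1/191).
log₂(7.874) = 2.9771; 1/83.1 − 1/191 = 0.0067981.
t = 2.9771 / 0.0067981 ≈ 437.93 minutes.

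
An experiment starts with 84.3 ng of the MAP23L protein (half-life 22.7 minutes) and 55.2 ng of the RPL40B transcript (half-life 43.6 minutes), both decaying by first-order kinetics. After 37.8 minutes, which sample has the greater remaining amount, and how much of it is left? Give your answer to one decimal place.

MAP23L protein: 84.3 × (1/2)^1.6652 ≈ 26.58 ng.
RPL40B transcript: 55.2 × (1/2)^0.86697 ≈ 30.266 ng.
RPL40B transcript has more remaining, at ≈ 30.266 ng.

RPL40B transcript, 30.3 ng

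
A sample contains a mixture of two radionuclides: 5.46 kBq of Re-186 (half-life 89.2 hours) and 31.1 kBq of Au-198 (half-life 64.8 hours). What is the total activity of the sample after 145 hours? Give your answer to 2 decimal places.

8.36 kBq

Re-186: 5.46 × (1/2)^(145/89.2) = 5.46 × (1/2)^1.6256 ≈ 1.7695 kBq.
Au-198: 31.1 × (1/2)^(145/64.8) = 31.1 × (1/2)^2.2377 ≈ 6.5942 kBq.
Total = 1.7695 + 6.5942 ≈ 8.3637 kBq.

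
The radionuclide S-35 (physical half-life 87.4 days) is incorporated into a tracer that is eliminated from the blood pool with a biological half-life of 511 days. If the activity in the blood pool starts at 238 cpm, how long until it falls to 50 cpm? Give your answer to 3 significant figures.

168 days

1/t_eff = 1/t_phys + 1/t_biol = 1/87.4 + 1/511 = 0.013399 per day.
t_eff = 87.4 × 511 / (87.4 + 511) ≈ 74.635 days.
n = log₂(238/50) ≈ 2.251; t = 2.251 × 74.635 ≈ 168 days.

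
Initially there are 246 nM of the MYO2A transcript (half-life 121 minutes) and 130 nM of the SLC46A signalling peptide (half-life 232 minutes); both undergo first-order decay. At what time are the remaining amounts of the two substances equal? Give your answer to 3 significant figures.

233 minutes

Set 246·(1/2)^(t/121) = 130·(1/2)^(t/232).
Taking log₂: log₂(246/130) = t·(1/121 − 1/232).
log₂(1.8923) = 0.92015; 1/121 − 1/232 = 0.0039541.
t = 0.92015 / 0.0039541 ≈ 232.71 minutes.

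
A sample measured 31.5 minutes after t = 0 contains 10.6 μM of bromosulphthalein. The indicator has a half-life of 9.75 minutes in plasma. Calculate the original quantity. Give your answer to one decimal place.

Number of half-lives elapsed: n = 31.5/9.75 ≈ 3.2308.
A₀ = A × 2^n = 10.6 × 2^3.2308 = 10.6 × 9.3877 ≈ 99.509 μM.

99.5 μM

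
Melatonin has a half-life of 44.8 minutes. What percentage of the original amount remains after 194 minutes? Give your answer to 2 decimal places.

n = 194/44.8 ≈ 4.3304 half-lives.
Fraction remaining = (1/2)^4.3304 ≈ 0.049709, i.e. 4.9709%.

4.97%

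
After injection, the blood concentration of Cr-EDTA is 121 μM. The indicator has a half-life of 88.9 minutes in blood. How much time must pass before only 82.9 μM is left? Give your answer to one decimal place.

48.5 minutes

Fraction remaining = 82.9/121 ≈ 0.68512.
n = log₂(121/82.9) = ln(1.4596)/ln 2 ≈ 0.54556 half-lives.
t = n × t½ = 0.54556 × 88.9 ≈ 48.501 minutes.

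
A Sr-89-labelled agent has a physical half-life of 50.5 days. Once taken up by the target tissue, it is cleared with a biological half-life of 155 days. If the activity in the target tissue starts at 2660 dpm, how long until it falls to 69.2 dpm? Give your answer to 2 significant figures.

200 days

1/t_eff = 1/t_phys + 1/t_biol = 1/50.5 + 1/155 = 0.026254 per day.
t_eff = 50.5 × 155 / (50.5 + 155) ≈ 38.09 days.
n = log₂(2660/69.2) ≈ 5.2645; t = 5.2645 × 38.09 ≈ 200.53 days.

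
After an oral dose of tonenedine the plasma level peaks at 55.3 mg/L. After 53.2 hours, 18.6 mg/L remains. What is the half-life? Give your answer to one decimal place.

33.8 hours

A/A₀ = 18.6/55.3 ≈ 0.33635.
n = log₂(2.9731) ≈ 1.572 half-lives elapsed in 53.2 hours.
t½ = 53.2/1.572 ≈ 33.843 hours.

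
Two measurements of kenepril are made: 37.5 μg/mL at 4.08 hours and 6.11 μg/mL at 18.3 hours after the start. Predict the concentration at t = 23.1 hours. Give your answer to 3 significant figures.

Over Δt = 18.3 − 4.08 = 14.22 hours, the level fell by a factor of 37.5/6.11 ≈ 6.1375.
n = log₂(6.1375) ≈ 2.6176 half-lives, so t½ = 14.22/2.6176 ≈ 5.4324 hours.
From t = 18.3 to t = 23.1: 6.11 × (1/2)^((23.1−18.3)/5.4324) ≈ 3.3117 μg/mL.

3.31 μg/mL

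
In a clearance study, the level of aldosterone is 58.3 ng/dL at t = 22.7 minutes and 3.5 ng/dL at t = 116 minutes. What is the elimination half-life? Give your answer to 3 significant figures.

Over Δt = 116 − 22.7 = 93.3 minutes, the level fell by a factor of 58.3/3.5 ≈ 16.657.
n = log₂(16.657) ≈ 4.0581 half-lives, so t½ = 93.3/4.0581 ≈ 22.991 minutes.

23.0 minutes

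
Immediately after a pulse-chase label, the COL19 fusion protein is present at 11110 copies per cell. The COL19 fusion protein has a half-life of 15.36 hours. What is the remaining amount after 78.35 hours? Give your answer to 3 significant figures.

Number of half-lives: n = 78.35/15.36 ≈ 5.1009.
Remaining = 11110 × (1/2)^5.1009 = 11110 × 0.029139 ≈ 323.73 copies per cell.

324 copies per cell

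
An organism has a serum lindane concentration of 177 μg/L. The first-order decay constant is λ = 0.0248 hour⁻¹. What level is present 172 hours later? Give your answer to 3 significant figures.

2.49 μg/L

t½ = ln 2 / λ = 0.69315 / 0.0248 ≈ 27.949 hours.
Number of half-lives: n = 172/27.949 ≈ 6.154.
Remaining = 177 × (1/2)^6.154 = 177 × 0.014043 ≈ 2.4857 μg/L.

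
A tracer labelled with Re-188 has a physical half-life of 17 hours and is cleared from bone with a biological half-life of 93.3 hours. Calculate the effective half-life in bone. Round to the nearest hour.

1/t_eff = 1/t_phys + 1/t_biol = 1/17 + 1/93.3 = 0.069542 per hour.
t_eff = 17 × 93.3 / (17 + 93.3) ≈ 14.38 hours.

14 hours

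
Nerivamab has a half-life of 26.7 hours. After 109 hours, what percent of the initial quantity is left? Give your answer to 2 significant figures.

n = 109/26.7 ≈ 4.0824 half-lives.
Fraction remaining = (1/2)^4.0824 ≈ 0.05903, i.e. 5.903%.

5.9%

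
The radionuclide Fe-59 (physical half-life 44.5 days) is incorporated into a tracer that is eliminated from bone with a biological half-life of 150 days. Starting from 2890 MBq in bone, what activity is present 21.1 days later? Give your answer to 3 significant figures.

1/t_eff = 1/t_phys + 1/t_biol = 1/44.5 + 1/150 = 0.029139 per day.
t_eff = 44.5 × 150 / (44.5 + 150) ≈ 34.319 days.
Remaining = 2890 × (1/2)^(21.1/34.319) = 2890 × (1/2)^0.61482 ≈ 1887.2 MBq.

1890 MBq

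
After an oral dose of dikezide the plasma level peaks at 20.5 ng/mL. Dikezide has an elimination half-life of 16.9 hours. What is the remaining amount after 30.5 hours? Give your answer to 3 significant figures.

5.87 ng/mL

Number of half-lives: n = 30.5/16.9 ≈ 1.8047.
Remaining = 20.5 × (1/2)^1.8047 = 20.5 × 0.28623 ≈ 5.8678 ng/mL.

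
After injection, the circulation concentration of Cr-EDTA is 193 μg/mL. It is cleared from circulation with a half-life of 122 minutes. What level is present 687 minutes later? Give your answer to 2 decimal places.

Number of half-lives: n = 687/122 ≈ 5.6311.
Remaining = 193 × (1/2)^5.6311 = 193 × 0.020177 ≈ 3.8942 μg/mL.

3.89 μg/mL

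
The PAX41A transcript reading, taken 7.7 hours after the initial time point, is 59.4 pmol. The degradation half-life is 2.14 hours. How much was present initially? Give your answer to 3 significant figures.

Number of half-lives elapsed: n = 7.7/2.14 ≈ 3.5981.
A₀ = A × 2^n = 59.4 × 2^3.5981 = 59.4 × 12.11 ≈ 719.34 pmol.

719 pmol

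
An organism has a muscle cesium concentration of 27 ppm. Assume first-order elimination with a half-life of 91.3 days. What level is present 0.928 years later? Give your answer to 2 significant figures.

Convert the elapsed time: 0.928 years = 338.72 days.
Number of half-lives: n = 338.72/91.3 ≈ 3.71.
Remaining = 27 × (1/2)^3.71 = 27 × 0.076417 ≈ 2.0633 ppm.

2.1 ppm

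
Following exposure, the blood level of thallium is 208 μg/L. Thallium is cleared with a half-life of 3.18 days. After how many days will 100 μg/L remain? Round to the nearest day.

3 days

Fraction remaining = 100/208 ≈ 0.48077.
n = log₂(208/100) = ln(2.08)/ln 2 ≈ 1.0566 half-lives.
t = n × t½ = 1.0566 × 3.18 ≈ 3.3599 days.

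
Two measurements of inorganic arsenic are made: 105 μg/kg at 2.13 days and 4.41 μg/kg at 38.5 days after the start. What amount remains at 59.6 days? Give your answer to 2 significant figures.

Over Δt = 38.5 − 2.13 = 36.37 days, the level fell by a factor of 105/4.41 ≈ 23.81.
n = log₂(23.81) ≈ 4.5735 half-lives, so t½ = 36.37/4.5735 ≈ 7.9524 days.
From t = 38.5 to t = 59.6: 4.41 × (1/2)^((59.6−38.5)/7.9524) ≈ 0.701 μg/kg.

0.70 μg/kg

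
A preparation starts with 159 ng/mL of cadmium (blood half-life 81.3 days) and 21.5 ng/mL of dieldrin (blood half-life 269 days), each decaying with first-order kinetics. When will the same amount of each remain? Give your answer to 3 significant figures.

336 days

Set 159·(1/2)^(t/81.3) = 21.5·(1/2)^(t/269).
Taking log₂: log₂(159/21.5) = t·(1/81.3 − 1/269).
log₂(7.3953) = 2.8866; 1/81.3 − 1/269 = 0.0085827.
t = 2.8866 / 0.0085827 ≈ 336.33 days.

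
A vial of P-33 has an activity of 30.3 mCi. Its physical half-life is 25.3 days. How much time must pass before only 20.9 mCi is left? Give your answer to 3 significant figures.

13.6 days

Fraction remaining = 20.9/30.3 ≈ 0.68977.
n = log₂(30.3/20.9) = ln(1.4498)/ln 2 ≈ 0.53581 half-lives.
t = n × t½ = 0.53581 × 25.3 ≈ 13.556 days.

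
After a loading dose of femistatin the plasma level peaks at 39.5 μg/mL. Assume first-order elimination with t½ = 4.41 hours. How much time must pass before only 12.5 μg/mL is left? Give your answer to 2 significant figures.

7.3 hours

Fraction remaining = 12.5/39.5 ≈ 0.31646.
n = log₂(39.5/12.5) = ln(3.16)/ln 2 ≈ 1.6599 half-lives.
t = n × t½ = 1.6599 × 4.41 ≈ 7.3203 hours.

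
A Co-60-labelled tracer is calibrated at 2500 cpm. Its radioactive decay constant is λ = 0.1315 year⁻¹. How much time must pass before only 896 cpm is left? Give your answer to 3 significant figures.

7.80 years

t½ = ln 2 / λ = 0.69315 / 0.1315 ≈ 5.2711 years.
Fraction remaining = 896/2500 ≈ 0.3584.
n = log₂(2500/896) = ln(2.7902)/ln 2 ≈ 1.4804 half-lives.
t = n × t½ = 1.4804 × 5.2711 ≈ 7.8031 years.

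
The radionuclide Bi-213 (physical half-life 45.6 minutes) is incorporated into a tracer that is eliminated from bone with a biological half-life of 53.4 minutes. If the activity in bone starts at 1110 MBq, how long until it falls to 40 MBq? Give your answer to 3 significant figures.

1/t_eff = 1/t_phys + 1/t_biol = 1/45.6 + 1/53.4 = 0.040656 per minute.
t_eff = 45.6 × 53.4 / (45.6 + 53.4) ≈ 24.596 minutes.
n = log₂(1110/40) ≈ 4.7944; t = 4.7944 × 24.596 ≈ 117.93 minutes.

118 minutes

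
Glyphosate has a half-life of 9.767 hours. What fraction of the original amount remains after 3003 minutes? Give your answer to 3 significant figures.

0.0287

3003 minutes = 50.05 hours.
n = 50.05/9.767 ≈ 5.1244 half-lives.
Fraction remaining = (1/2)^5.1244 ≈ 0.028668.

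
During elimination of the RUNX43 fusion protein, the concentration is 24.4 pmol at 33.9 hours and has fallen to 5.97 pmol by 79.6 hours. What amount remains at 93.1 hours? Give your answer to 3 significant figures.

3.94 pmol

Over Δt = 79.6 − 33.9 = 45.7 hours, the level fell by a factor of 24.4/5.97 ≈ 4.0871.
n = log₂(4.0871) ≈ 2.0311 half-lives, so t½ = 45.7/2.0311 ≈ 22.5 hours.
From t = 79.6 to t = 93.1: 5.97 × (1/2)^((93.1−79.6)/22.5) ≈ 3.9388 pmol.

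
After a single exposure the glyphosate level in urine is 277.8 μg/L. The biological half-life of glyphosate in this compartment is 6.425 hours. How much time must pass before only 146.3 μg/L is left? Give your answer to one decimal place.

Fraction remaining = 146.3/277.8 ≈ 0.52664.
n = log₂(277.8/146.3) = ln(1.8988)/ln 2 ≈ 0.92512 half-lives.
t = n × t½ = 0.92512 × 6.425 ≈ 5.9439 hours.

5.9 hours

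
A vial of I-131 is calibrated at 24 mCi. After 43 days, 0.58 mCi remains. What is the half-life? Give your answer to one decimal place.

A/A₀ = 0.58/24 ≈ 0.024167.
n = log₂(41.379) ≈ 5.3708 half-lives elapsed in 43 days.
t½ = 43/5.3708 ≈ 8.0062 days.

8.0 days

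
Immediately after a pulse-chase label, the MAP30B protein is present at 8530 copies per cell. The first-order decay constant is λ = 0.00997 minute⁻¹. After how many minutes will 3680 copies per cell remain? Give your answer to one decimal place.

t½ = ln 2 / λ = 0.69315 / 0.00997 ≈ 69.523 minutes.
Fraction remaining = 3680/8530 ≈ 0.43142.
n = log₂(8530/3680) = ln(2.3179)/ln 2 ≈ 1.2128 half-lives.
t = n × t½ = 1.2128 × 69.523 ≈ 84.321 minutes.

84.3 minutes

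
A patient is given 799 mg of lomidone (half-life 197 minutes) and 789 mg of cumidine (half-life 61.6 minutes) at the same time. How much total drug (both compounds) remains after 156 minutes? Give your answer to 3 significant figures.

598 mg

lomidone: 799 × (1/2)^(156/197) = 799 × (1/2)^0.79188 ≈ 461.5 mg.
cumidine: 789 × (1/2)^(156/61.6) = 789 × (1/2)^2.5325 ≈ 136.37 mg.
Total = 461.5 + 136.37 ≈ 597.87 mg.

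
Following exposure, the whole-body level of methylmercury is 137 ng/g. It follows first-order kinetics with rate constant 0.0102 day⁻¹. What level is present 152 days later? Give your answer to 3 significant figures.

t½ = ln 2 / λ = 0.69315 / 0.0102 ≈ 67.956 days.
Number of half-lives: n = 152/67.956 ≈ 2.2368.
Remaining = 137 × (1/2)^2.2368 = 137 × 0.21216 ≈ 29.066 ng/g.

29.1 ng/g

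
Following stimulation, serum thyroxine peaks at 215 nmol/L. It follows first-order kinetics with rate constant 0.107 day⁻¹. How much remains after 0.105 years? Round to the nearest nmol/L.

t½ = ln 2 / k = 0.69315 / 0.107 ≈ 6.478 days.
Convert the elapsed time: 0.105 years = 38.325 days.
Number of half-lives: n = 38.325/6.478 ≈ 5.9162.
Remaining = 215 × (1/2)^5.9162 = 215 × 0.01656 ≈ 3.5604 nmol/L.

4 nmol/L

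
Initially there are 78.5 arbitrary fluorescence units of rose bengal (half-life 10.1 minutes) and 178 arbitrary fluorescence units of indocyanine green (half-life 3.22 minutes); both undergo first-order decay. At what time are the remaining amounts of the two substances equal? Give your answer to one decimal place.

5.6 minutes

Set 78.5·(1/2)^(t/10.1) = 178·(1/2)^(t/3.22).
Taking log₂: log₂(78.5/178) = t·(1/10.1 − 1/3.22).
log₂(0.44101) = -1.1811; 1/10.1 − 1/3.22 = -0.21155.
t = -1.1811 / -0.21155 ≈ 5.5832 minutes.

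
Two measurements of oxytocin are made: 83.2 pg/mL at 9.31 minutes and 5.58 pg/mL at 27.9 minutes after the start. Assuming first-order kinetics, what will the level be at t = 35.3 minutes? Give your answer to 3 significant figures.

Over Δt = 27.9 − 9.31 = 18.59 minutes, the level fell by a factor of 83.2/5.58 ≈ 14.91.
n = log₂(14.91) ≈ 3.8982 half-lives, so t½ = 18.59/3.8982 ≈ 4.7688 minutes.
From t = 27.9 to t = 35.3: 5.58 × (1/2)^((35.3−27.9)/4.7688) ≈ 1.9033 pg/mL.

1.90 pg/mL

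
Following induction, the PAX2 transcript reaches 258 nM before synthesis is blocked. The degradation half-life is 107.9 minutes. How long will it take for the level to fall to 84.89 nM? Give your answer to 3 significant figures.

173 minutes

Fraction remaining = 84.89/258 ≈ 0.32903.
n = log₂(258/84.89) = ln(3.0392)/ln 2 ≈ 1.6037 half-lives.
t = n × t½ = 1.6037 × 107.9 ≈ 173.04 minutes.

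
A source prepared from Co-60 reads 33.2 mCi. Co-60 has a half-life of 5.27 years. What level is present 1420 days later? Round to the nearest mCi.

20 mCi

Convert the elapsed time: 1420 days = 3.89041 years.
Number of half-lives: n = 3.89041/5.27 ≈ 0.73822.
Remaining = 33.2 × (1/2)^0.73822 = 33.2 × 0.59948 ≈ 19.903 mCi.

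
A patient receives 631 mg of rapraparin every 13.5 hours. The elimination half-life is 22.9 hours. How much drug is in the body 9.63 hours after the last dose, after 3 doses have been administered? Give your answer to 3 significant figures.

The 3 doses were given 36.63, 23.13, 9.63 hours ago.
Total = 631·(1/2)^(36.63/22.9) + 631·(1/2)^(23.13/22.9) + 631·(1/2)^(9.63/22.9)
      = 208.22 + 313.31 + 471.45 ≈ 992.98 mg.

993 mg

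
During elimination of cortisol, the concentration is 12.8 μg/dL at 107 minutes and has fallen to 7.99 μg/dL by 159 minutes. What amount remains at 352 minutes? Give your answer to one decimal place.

1.4 μg/dL

Over Δt = 159 − 107 = 52 minutes, the level fell by a factor of 12.8/7.99 ≈ 1.602.
n = log₂(1.602) ≈ 0.67988 half-lives, so t½ = 52/0.67988 ≈ 76.484 minutes.
From t = 159 to t = 352: 7.99 × (1/2)^((352−159)/76.484) ≈ 1.3897 μg/dL.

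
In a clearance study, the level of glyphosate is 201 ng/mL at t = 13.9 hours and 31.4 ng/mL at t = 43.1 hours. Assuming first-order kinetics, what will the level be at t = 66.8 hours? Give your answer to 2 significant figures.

Over Δt = 43.1 − 13.9 = 29.2 hours, the level fell by a factor of 201/31.4 ≈ 6.4013.
n = log₂(6.4013) ≈ 2.6784 half-lives, so t½ = 29.2/2.6784 ≈ 10.902 hours.
From t = 43.1 to t = 66.8: 31.4 × (1/2)^((66.8−43.1)/10.902) ≈ 6.9587 ng/mL.

7.0 ng/mL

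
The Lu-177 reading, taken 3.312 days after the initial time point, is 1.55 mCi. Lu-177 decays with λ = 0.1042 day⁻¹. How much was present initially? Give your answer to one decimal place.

2.2 mCi

t½ = ln 2 / λ = 0.69315 / 0.1042 ≈ 6.6521 days.
Number of half-lives elapsed: n = 3.312/6.6521 ≈ 0.49789.
A₀ = A × 2^n = 1.55 × 2^0.49789 = 1.55 × 1.4121 ≈ 2.1888 mCi.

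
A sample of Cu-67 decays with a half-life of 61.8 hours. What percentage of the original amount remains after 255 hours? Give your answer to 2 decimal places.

5.73%

n = 255/61.8 ≈ 4.1262 half-lives.
Fraction remaining = (1/2)^4.1262 ≈ 0.057265, i.e. 5.7265%.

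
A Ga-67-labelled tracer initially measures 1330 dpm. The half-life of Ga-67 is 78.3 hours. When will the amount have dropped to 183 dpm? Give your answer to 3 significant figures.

Fraction remaining = 183/1330 ≈ 0.13759.
n = log₂(1330/183) = ln(7.2678)/ln 2 ≈ 2.8615 half-lives.
t = n × t½ = 2.8615 × 78.3 ≈ 224.06 hours.

224 hours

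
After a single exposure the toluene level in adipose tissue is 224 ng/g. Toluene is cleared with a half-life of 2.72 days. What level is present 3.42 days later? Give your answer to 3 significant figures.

Number of half-lives: n = 3.42/2.72 ≈ 1.2574.
Remaining = 224 × (1/2)^1.2574 = 224 × 0.41831 ≈ 93.702 ng/g.

93.7 ng/g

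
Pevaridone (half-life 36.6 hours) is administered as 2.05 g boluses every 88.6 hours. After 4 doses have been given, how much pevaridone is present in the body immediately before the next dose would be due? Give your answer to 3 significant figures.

0.470 g

The 4 doses were given 354.4, 265.8, 177.2, 88.6 hours ago.
Total = 2.05·(1/2)^(354.4/36.6) + 2.05·(1/2)^(265.8/36.6) + 2.05·(1/2)^(177.2/36.6) + 2.05·(1/2)^(88.6/36.6)
      = 0.0024938 + 0.013353 + 0.0715 + 0.38285 ≈ 0.4702 g.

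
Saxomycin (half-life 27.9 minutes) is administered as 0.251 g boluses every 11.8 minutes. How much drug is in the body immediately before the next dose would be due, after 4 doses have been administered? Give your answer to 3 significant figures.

The 4 doses were given 47.2, 35.4, 23.6, 11.8 minutes ago.
Total = 0.251·(1/2)^(47.2/27.9) + 0.251·(1/2)^(35.4/27.9) + 0.251·(1/2)^(23.6/27.9) + 0.251·(1/2)^(11.8/27.9)
      = 0.077697 + 0.10416 + 0.13965 + 0.18722 ≈ 0.50873 g.

0.509 g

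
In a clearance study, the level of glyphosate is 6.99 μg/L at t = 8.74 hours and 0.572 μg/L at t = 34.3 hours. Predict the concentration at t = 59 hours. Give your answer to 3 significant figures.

0.0509 μg/L

Over Δt = 34.3 − 8.74 = 25.56 hours, the level fell by a factor of 6.99/0.572 ≈ 12.22.
n = log₂(12.22) ≈ 3.6112 half-lives, so t½ = 25.56/3.6112 ≈ 7.078 hours.
From t = 34.3 to t = 59: 0.572 × (1/2)^((59−34.3)/7.078) ≈ 0.05092 μg/L.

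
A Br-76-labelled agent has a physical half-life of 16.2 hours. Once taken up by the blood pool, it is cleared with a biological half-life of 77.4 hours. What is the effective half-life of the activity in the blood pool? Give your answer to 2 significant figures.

1/t_eff = 1/t_phys + 1/t_biol = 1/16.2 + 1/77.4 = 0.074648 per hour.
t_eff = 16.2 × 77.4 / (16.2 + 77.4) ≈ 13.396 hours.

13 hours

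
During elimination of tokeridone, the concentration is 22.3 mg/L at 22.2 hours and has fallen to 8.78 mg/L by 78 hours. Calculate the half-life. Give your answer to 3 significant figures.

Over Δt = 78 − 22.2 = 55.8 hours, the level fell by a factor of 22.3/8.78 ≈ 2.5399.
n = log₂(2.5399) ≈ 1.3448 half-lives, so t½ = 55.8/1.3448 ≈ 41.495 hours.

41.5 hours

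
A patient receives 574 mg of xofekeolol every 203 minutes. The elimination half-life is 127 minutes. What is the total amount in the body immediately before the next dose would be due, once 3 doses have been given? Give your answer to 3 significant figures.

The 3 doses were given 609, 406, 203 minutes ago.
Total = 574·(1/2)^(609/127) + 574·(1/2)^(406/127) + 574·(1/2)^(203/127)
      = 20.672 + 62.599 + 189.56 ≈ 272.83 mg.

273 mg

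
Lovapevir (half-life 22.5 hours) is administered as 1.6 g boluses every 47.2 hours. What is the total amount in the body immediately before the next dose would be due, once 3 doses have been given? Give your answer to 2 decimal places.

0.48 g

The 3 doses were given 141.6, 94.4, 47.2 hours ago.
Total = 1.6·(1/2)^(141.6/22.5) + 1.6·(1/2)^(94.4/22.5) + 1.6·(1/2)^(47.2/22.5)
      = 0.0204 + 0.087324 + 0.37379 ≈ 0.48151 g.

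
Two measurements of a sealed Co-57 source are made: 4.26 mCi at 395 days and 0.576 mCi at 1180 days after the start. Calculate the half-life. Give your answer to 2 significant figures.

Over Δt = 1180 − 395 = 785 days, the level fell by a factor of 4.26/0.576 ≈ 7.3958.
n = log₂(7.3958) ≈ 2.8867 half-lives, so t½ = 785/2.8867 ≈ 271.94 days.

270 days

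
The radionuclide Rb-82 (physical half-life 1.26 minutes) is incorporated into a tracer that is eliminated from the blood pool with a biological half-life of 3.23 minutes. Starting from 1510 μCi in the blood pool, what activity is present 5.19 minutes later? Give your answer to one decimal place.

28.5 μCi

1/t_eff = 1/t_phys + 1/t_biol = 1/1.26 + 1/3.23 = 1.1032 per minute.
t_eff = 1.26 × 3.23 / (1.26 + 3.23) ≈ 0.90641 minutes.
Remaining = 1510 × (1/2)^(5.19/0.90641) = 1510 × (1/2)^5.7259 ≈ 28.531 μCi.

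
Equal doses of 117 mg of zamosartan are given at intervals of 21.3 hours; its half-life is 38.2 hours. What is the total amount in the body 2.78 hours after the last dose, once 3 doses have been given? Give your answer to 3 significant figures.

The 3 doses were given 45.38, 24.08, 2.78 hours ago.
Total = 117·(1/2)^(45.38/38.2) + 117·(1/2)^(24.08/38.2) + 117·(1/2)^(2.78/38.2)
      = 51.354 + 75.583 + 111.24 ≈ 238.18 mg.

238 mg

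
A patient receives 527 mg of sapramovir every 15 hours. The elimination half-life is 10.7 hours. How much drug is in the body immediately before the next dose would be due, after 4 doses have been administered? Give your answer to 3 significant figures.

314 mg

The 4 doses were given 60, 45, 30, 15 hours ago.
Total = 527·(1/2)^(60/10.7) + 527·(1/2)^(45/10.7) + 527·(1/2)^(30/10.7) + 527·(1/2)^(15/10.7)
      = 10.809 + 28.563 + 75.475 + 199.44 ≈ 314.28 mg.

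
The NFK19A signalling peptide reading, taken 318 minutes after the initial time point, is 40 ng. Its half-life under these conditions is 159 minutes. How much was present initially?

160 ng

Number of half-lives elapsed: n = 318/159 ≈ 2.
A₀ = A × 2^n = 40 × 2^2 = 40 × 4 ≈ 160 ng.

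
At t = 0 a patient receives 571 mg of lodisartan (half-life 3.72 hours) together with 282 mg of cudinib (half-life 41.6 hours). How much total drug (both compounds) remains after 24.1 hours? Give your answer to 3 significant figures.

195 mg

lodisartan: 571 × (1/2)^(24.1/3.72) = 571 × (1/2)^6.4785 ≈ 6.4035 mg.
cudinib: 282 × (1/2)^(24.1/41.6) = 282 × (1/2)^0.57933 ≈ 188.74 mg.
Total = 6.4035 + 188.74 ≈ 195.14 mg.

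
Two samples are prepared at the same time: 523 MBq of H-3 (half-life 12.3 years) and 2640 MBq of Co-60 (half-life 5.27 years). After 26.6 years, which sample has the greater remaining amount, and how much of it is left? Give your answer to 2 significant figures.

H-3, 120 MBq

H-3: 523 × (1/2)^2.1626 ≈ 116.81 MBq.
Co-60: 2640 × (1/2)^5.0474 ≈ 79.831 MBq.
H-3 has more remaining, at ≈ 116.81 MBq.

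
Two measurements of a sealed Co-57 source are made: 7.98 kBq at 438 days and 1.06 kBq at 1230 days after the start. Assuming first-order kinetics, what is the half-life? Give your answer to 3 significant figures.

272 days

Over Δt = 1230 − 438 = 792 days, the level fell by a factor of 7.98/1.06 ≈ 7.5283.
n = log₂(7.5283) ≈ 2.9123 half-lives, so t½ = 792/2.9123 ≈ 271.95 days.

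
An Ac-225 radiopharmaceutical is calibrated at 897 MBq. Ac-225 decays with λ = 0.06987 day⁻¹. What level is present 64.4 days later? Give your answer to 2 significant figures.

t½ = ln 2 / λ = 0.69315 / 0.06987 ≈ 9.9205 days.
Number of half-lives: n = 64.4/9.9205 ≈ 6.4916.
Remaining = 897 × (1/2)^6.4916 = 897 × 0.011113 ≈ 9.9685 MBq.

10 MBq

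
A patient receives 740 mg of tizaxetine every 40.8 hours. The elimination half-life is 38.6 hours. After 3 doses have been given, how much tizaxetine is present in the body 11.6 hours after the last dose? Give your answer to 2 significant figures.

The 3 doses were given 93.2, 52.4, 11.6 hours ago.
Total = 740·(1/2)^(93.2/38.6) + 740·(1/2)^(52.4/38.6) + 740·(1/2)^(11.6/38.6)
      = 138.8 + 288.79 + 600.85 ≈ 1028.4 mg.

1000 mg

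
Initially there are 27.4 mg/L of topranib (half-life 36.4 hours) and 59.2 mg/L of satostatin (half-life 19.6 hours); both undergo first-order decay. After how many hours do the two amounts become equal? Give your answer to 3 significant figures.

Set 27.4·(1/2)^(t/36.4) = 59.2·(1/2)^(t/19.6).
Taking log₂: log₂(27.4/59.2) = t·(1/36.4 − 1/19.6).
log₂(0.46284) = -1.1114; 1/36.4 − 1/19.6 = -0.023548.
t = -1.1114 / -0.023548 ≈ 47.198 hours.

47.2 hours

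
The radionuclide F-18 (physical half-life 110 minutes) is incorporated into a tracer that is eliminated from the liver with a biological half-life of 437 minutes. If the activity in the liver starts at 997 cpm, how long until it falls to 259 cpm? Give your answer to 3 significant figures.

171 minutes

1/t_eff = 1/t_phys + 1/t_biol = 1/110 + 1/437 = 0.011379 per minute.
t_eff = 110 × 437 / (110 + 437) ≈ 87.879 minutes.
n = log₂(997/259) ≈ 1.9446; t = 1.9446 × 87.879 ≈ 170.89 minutes.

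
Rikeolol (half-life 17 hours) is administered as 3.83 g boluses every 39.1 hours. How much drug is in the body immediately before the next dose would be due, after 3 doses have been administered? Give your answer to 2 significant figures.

The 3 doses were given 117.3, 78.2, 39.1 hours ago.
Total = 3.83·(1/2)^(117.3/17) + 3.83·(1/2)^(78.2/17) + 3.83·(1/2)^(39.1/17)
      = 0.032069 + 0.15793 + 0.77773 ≈ 0.96773 g.

0.97 g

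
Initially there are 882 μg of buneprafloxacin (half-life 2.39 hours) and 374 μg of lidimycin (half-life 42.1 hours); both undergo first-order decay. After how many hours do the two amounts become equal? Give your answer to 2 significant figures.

Set 882·(1/2)^(t/2.39) = 374·(1/2)^(t/42.1).
Taking log₂: log₂(882/374) = t·(1/2.39 − 1/42.1).
log₂(2.3583) = 1.2377; 1/2.39 − 1/42.1 = 0.39466.
t = 1.2377 / 0.39466 ≈ 3.1362 hours.

3.1 hours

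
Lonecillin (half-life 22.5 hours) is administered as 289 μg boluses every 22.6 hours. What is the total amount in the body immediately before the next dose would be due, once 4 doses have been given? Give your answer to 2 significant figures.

270 μg

The 4 doses were given 90.4, 67.8, 45.2, 22.6 hours ago.
Total = 289·(1/2)^(90.4/22.5) + 289·(1/2)^(67.8/22.5) + 289·(1/2)^(45.2/22.5) + 289·(1/2)^(22.6/22.5)
      = 17.841 + 35.793 + 71.806 + 144.06 ≈ 269.5 μg.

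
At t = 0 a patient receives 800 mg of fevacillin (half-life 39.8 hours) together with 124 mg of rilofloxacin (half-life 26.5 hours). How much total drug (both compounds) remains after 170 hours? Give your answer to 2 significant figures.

fevacillin: 800 × (1/2)^(170/39.8) = 800 × (1/2)^4.2714 ≈ 41.427 mg.
rilofloxacin: 124 × (1/2)^(170/26.5) = 124 × (1/2)^6.4151 ≈ 1.4531 mg.
Total = 41.427 + 1.4531 ≈ 42.88 mg.

43 mg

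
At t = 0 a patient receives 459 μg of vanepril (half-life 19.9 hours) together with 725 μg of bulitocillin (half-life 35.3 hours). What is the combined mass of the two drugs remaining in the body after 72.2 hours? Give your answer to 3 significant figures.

213 μg

vanepril: 459 × (1/2)^(72.2/19.9) = 459 × (1/2)^3.6281 ≈ 37.122 μg.
bulitocillin: 725 × (1/2)^(72.2/35.3) = 725 × (1/2)^2.0453 ≈ 175.64 μg.
Total = 37.122 + 175.64 ≈ 212.77 μg.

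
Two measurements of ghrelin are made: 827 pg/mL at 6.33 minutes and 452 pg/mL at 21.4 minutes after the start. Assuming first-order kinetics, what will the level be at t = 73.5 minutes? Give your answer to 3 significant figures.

Over Δt = 21.4 − 6.33 = 15.07 minutes, the level fell by a factor of 827/452 ≈ 1.8296.
n = log₂(1.8296) ≈ 0.87156 half-lives, so t½ = 15.07/0.87156 ≈ 17.291 minutes.
From t = 21.4 to t = 73.5: 452 × (1/2)^((73.5−21.4)/17.291) ≈ 55.986 pg/mL.

56.0 pg/mL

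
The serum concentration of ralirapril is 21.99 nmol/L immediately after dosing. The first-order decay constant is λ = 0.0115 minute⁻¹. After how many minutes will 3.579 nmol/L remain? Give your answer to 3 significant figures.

158 minutes

t½ = ln 2 / λ = 0.69315 / 0.0115 ≈ 60.274 minutes.
Fraction remaining = 3.579/21.99 ≈ 0.16276.
n = log₂(21.99/3.579) = ln(6.1442)/ln 2 ≈ 2.6192 half-lives.
t = n × t½ = 2.6192 × 60.274 ≈ 157.87 minutes.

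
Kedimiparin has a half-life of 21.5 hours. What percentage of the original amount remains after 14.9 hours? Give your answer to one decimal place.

61.9%

n = 14.9/21.5 ≈ 0.69302 half-lives.
Fraction remaining = (1/2)^0.69302 ≈ 0.61856, i.e. 61.856%.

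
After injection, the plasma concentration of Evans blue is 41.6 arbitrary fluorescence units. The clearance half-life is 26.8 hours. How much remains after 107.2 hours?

Elapsed time is 4 half-lives (107.2/26.8).
Each half-life halves the amount: 41.6 × (1/2)^4 = 41.6/16 = 2.6 arbitrary fluorescence units.

2.6 arbitrary fluorescence units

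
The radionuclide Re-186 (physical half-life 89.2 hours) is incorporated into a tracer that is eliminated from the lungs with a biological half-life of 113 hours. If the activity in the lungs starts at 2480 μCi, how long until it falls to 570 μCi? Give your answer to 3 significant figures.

1/t_eff = 1/t_phys + 1/t_biol = 1/89.2 + 1/113 = 0.02006 per hour.
t_eff = 89.2 × 113 / (89.2 + 113) ≈ 49.85 hours.
n = log₂(2480/570) ≈ 2.1213; t = 2.1213 × 49.85 ≈ 105.75 hours.

106 hours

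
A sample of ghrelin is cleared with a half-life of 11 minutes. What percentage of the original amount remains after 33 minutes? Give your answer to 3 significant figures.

n = 33/11 ≈ 3 half-lives.
Fraction remaining = (1/2)^3 ≈ 0.125, i.e. 12.5%.

12.5%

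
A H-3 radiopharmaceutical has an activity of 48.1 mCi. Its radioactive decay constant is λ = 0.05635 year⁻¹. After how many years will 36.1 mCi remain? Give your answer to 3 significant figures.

5.09 years

t½ = ln 2 / λ = 0.69315 / 0.05635 ≈ 12.301 years.
Fraction remaining = 36.1/48.1 ≈ 0.75052.
n = log₂(48.1/36.1) = ln(1.3324)/ln 2 ≈ 0.41404 half-lives.
t = n × t½ = 0.41404 × 12.301 ≈ 5.093 years.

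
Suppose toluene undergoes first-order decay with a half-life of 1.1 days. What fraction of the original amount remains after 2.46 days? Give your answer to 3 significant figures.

0.212

n = 2.46/1.1 ≈ 2.2364 half-lives.
Fraction remaining = (1/2)^2.2364 ≈ 0.21222.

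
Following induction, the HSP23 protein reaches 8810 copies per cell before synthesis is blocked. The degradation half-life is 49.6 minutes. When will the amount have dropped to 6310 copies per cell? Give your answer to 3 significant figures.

23.9 minutes

Fraction remaining = 6310/8810 ≈ 0.71623.
n = log₂(8810/6310) = ln(1.3962)/ln 2 ≈ 0.4815 half-lives.
t = n × t½ = 0.4815 × 49.6 ≈ 23.882 minutes.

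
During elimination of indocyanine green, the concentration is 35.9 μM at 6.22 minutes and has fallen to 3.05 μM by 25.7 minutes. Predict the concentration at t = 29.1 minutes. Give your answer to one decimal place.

Over Δt = 25.7 − 6.22 = 19.48 minutes, the level fell by a factor of 35.9/3.05 ≈ 11.77.
n = log₂(11.77) ≈ 3.5571 half-lives, so t½ = 19.48/3.5571 ≈ 5.4764 minutes.
From t = 25.7 to t = 29.1: 3.05 × (1/2)^((29.1−25.7)/5.4764) ≈ 1.9834 μM.

2.0 μM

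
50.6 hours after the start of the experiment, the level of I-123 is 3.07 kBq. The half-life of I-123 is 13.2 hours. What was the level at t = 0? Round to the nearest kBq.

Number of half-lives elapsed: n = 50.6/13.2 ≈ 3.8333.
A₀ = A × 2^n = 3.07 × 2^3.8333 = 3.07 × 14.254 ≈ 43.761 kBq.

44 kBq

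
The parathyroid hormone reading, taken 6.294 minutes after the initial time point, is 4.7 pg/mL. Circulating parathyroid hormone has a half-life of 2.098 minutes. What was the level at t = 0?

37.6 pg/mL

Number of half-lives elapsed: n = 6.294/2.098 ≈ 3.
A₀ = A × 2^n = 4.7 × 2^3 = 4.7 × 8 ≈ 37.6 pg/mL.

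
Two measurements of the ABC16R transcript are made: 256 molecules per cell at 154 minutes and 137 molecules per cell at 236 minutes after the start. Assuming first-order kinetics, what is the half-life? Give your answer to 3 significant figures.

90.9 minutes

Over Δt = 236 − 154 = 82 minutes, the level fell by a factor of 256/137 ≈ 1.8686.
n = log₂(1.8686) ≈ 0.90197 half-lives, so t½ = 82/0.90197 ≈ 90.912 minutes.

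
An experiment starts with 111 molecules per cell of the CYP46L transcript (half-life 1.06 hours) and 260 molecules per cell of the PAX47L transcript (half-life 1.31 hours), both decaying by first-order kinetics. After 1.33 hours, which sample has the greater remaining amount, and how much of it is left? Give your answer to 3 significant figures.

CYP46L transcript: 111 × (1/2)^1.2547 ≈ 46.517 molecules per cell.
PAX47L transcript: 260 × (1/2)^1.0153 ≈ 128.63 molecules per cell.
PAX47L transcript has more remaining, at ≈ 128.63 molecules per cell.

PAX47L transcript, 129 molecules per cell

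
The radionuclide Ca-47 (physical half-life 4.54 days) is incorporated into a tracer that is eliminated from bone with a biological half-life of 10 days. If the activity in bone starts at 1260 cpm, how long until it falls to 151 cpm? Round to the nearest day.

1/t_eff = 1/t_phys + 1/t_biol = 1/4.54 + 1/10 = 0.32026 per day.
t_eff = 4.54 × 10 / (4.54 + 10) ≈ 3.1224 days.
n = log₂(1260/151) ≈ 3.0608; t = 3.0608 × 3.1224 ≈ 9.5571 days.

10 days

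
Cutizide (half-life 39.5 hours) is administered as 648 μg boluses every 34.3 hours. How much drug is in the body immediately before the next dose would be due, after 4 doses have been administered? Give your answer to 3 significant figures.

The 4 doses were given 137.2, 102.9, 68.6, 34.3 hours ago.
Total = 648·(1/2)^(137.2/39.5) + 648·(1/2)^(102.9/39.5) + 648·(1/2)^(68.6/39.5) + 648·(1/2)^(34.3/39.5)
      = 58.341 + 106.51 + 194.43 + 354.96 ≈ 714.24 μg.

714 μg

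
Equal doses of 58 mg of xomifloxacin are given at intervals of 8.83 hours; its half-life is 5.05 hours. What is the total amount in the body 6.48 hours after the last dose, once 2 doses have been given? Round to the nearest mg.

The 2 doses were given 15.31, 6.48 hours ago.
Total = 58·(1/2)^(15.31/5.05) + 58·(1/2)^(6.48/5.05)
      = 7.0925 + 23.832 ≈ 30.924 mg.

31 mg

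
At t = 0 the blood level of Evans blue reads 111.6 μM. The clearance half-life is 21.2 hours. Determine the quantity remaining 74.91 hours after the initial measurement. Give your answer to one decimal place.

9.6 μM

Number of half-lives: n = 74.91/21.2 ≈ 3.5335.
Remaining = 111.6 × (1/2)^3.5335 = 111.6 × 0.08636 ≈ 9.6378 μM.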